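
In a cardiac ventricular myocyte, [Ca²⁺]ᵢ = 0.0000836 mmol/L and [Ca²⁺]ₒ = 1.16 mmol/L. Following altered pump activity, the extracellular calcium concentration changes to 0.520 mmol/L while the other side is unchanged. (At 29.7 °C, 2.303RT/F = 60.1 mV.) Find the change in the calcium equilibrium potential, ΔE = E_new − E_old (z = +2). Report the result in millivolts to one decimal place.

-10.5 mV

E_old = (60.1/2)·log₁₀(1.16/0.0000836) = 124.47 mV
E_new = (60.1/2)·log₁₀(0.520/0.0000836) = 114.00 mV
ΔE = 114.00 − (124.47) = -10.47 mV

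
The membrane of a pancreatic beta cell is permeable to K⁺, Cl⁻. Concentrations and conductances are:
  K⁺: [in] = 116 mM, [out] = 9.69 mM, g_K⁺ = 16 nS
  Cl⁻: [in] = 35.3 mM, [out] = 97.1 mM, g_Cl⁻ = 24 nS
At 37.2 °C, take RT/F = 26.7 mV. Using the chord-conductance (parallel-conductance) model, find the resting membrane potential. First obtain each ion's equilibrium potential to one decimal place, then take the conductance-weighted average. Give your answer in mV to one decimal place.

-42.7 mV

E_K⁺ = (26.7/1)·ln(9.69/116) = -66.3 mV
E_Cl⁻ = (26.7/-1)·ln(97.1/35.3) = -27.0 mV
Vm = (Σ gᵢEᵢ)/(Σ gᵢ) = (16·-66.3 + 24·-27.0) / (16 + 24)
= -1708.80 / 40 = -42.72 mV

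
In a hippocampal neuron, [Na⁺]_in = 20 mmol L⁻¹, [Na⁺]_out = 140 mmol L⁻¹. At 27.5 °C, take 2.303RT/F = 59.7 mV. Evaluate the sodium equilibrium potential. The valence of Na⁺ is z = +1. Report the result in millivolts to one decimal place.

50.5 mV

E = (59.7/z) · log₁₀([Na⁺]_out/[Na⁺]_in) with z = +1.
= (59.7/1) · log₁₀(140/20) = 59.70 · log₁₀(7)
= 59.70 · (0.8451) = 50.45 mV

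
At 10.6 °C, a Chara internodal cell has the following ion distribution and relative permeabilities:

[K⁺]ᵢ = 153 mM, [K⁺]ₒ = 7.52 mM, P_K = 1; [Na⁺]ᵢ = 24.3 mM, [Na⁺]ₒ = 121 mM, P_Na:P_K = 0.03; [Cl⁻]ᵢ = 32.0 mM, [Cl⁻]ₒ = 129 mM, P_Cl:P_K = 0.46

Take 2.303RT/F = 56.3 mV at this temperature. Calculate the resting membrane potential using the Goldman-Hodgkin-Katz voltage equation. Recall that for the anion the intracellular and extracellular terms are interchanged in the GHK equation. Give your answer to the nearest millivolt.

Vm = 56.3 · log₁₀[(Σ P·[cation]ₒ + Σ P·[anion]ᵢ) / (Σ P·[cation]ᵢ + Σ P·[anion]ₒ)]
Numerator = 1×7.52 + 0.03×121 + 0.46×32.0 = 25.87
Denominator = 1×153 + 0.03×24.3 + 0.46×129 = 213.1
Vm = 56.3 · log₁₀(0.12142) = 56.3 × (-0.9157) = -51.56 mV

-52 mV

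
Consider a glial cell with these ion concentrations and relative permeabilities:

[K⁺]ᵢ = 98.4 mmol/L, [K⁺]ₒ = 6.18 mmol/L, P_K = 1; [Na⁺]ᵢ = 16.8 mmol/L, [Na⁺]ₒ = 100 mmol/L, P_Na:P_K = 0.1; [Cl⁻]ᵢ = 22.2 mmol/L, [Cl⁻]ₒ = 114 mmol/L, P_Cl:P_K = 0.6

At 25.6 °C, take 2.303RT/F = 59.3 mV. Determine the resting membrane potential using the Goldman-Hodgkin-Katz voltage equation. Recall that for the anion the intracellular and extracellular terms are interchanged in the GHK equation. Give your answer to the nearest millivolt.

-45 mV

Vm = 59.3 · log₁₀[(Σ P·[cation]ₒ + Σ P·[anion]ᵢ) / (Σ P·[cation]ᵢ + Σ P·[anion]ₒ)]
Numerator = 1×6.18 + 0.1×100 + 0.6×22.2 = 29.5
Denominator = 1×98.4 + 0.1×16.8 + 0.6×114 = 168.5
Vm = 59.3 · log₁₀(0.17509) = 59.3 × (-0.7567) = -44.87 mV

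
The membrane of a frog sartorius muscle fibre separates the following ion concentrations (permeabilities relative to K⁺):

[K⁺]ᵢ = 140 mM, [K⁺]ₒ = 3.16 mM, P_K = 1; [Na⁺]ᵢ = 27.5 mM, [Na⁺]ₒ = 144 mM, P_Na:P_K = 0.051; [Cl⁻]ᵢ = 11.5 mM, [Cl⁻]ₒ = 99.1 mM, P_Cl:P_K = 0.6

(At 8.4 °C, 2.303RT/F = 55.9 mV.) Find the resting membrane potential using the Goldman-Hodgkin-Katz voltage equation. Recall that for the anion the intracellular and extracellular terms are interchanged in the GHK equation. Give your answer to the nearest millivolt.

-59 mV

Vm = 55.9 · log₁₀[(Σ P·[cation]ₒ + Σ P·[anion]ᵢ) / (Σ P·[cation]ᵢ + Σ P·[anion]ₒ)]
Numerator = 1×3.16 + 0.051×144 + 0.6×11.5 = 17.4
Denominator = 1×140 + 0.051×27.5 + 0.6×99.1 = 200.9
Vm = 55.9 · log₁₀(0.086646) = 55.9 × (-1.0622) = -59.38 mV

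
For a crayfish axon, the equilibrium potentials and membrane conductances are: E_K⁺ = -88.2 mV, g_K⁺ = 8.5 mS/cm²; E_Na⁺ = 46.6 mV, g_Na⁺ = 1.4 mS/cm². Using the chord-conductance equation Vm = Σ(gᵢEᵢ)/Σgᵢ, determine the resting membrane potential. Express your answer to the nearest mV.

Σ gᵢEᵢ = 8.5·(-88.2) + 1.4·(46.6) = -684.46
Σ gᵢ = 8.5 + 1.4 = 9.9
Vm = -684.46 / 9.9 = -69.14 mV

-69 mV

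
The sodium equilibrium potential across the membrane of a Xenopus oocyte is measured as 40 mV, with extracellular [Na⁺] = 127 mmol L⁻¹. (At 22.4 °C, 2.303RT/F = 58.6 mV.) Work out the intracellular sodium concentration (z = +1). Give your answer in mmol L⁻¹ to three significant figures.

Nernst: E = (58.6/1) · log₁₀([out]/[in]), so log₁₀([out]/[in]) = 40.0 × 1 / 58.6 = 0.6826.
[out]/[in] = 10^(0.6826) = 4.815.
[in] = 127 / 4.815 = 26.38 mmol L⁻¹.

26.4 mmol L⁻¹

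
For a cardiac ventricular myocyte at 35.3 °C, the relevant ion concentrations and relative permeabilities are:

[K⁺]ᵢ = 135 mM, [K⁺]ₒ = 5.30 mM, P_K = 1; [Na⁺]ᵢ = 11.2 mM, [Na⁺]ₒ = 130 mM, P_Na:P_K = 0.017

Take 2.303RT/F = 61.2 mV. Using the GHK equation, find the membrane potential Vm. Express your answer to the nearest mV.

-77 mV

Vm = 61.2 · log₁₀[(Σ P·[cation]ₒ + Σ P·[anion]ᵢ) / (Σ P·[cation]ᵢ + Σ P·[anion]ₒ)]
Numerator = 1×5.30 + 0.017×130 = 7.51
Denominator = 1×135 + 0.017×11.2 = 135.2
Vm = 61.2 · log₁₀(0.055551) = 61.2 × (-1.2553) = -76.82 mV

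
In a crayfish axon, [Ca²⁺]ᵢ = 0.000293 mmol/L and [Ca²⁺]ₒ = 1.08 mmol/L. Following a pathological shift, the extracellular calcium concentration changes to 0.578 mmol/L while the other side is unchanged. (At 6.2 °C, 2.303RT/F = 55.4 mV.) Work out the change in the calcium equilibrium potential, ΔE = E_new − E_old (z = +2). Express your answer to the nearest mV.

E_old = (55.4/2)·log₁₀(1.08/0.000293) = 98.79 mV
E_new = (55.4/2)·log₁₀(0.578/0.000293) = 91.27 mV
ΔE = 91.27 − (98.79) = -7.52 mV

-8 mV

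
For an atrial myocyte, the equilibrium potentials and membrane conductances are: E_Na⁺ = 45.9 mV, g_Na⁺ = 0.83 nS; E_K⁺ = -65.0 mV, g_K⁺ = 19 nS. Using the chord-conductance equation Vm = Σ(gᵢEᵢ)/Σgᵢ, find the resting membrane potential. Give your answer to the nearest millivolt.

Σ gᵢEᵢ = 0.83·(45.9) + 19·(-65.0) = -1196.90
Σ gᵢ = 0.83 + 19 = 19.83
Vm = -1196.90 / 19.83 = -60.36 mV

-60 mV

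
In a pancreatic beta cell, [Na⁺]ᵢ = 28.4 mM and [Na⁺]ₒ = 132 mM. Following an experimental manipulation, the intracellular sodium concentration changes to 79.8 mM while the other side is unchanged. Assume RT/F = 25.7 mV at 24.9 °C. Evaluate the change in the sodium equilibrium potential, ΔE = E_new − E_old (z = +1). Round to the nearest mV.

-27 mV

E_old = (25.7/1)·ln(132/28.4) = 39.49 mV
E_new = (25.7/1)·ln(132/79.8) = 12.93 mV
ΔE = 12.93 − (39.49) = -26.55 mV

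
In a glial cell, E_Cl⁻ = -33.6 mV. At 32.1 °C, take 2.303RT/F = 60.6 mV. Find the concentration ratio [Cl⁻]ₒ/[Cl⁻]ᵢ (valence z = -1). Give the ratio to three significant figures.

log₁₀([out]/[in]) = E·z/(60.6) = -33.6 × -1 / 60.6 = 0.5545
[out]/[in] = 10^(0.5545) = 3.585

3.58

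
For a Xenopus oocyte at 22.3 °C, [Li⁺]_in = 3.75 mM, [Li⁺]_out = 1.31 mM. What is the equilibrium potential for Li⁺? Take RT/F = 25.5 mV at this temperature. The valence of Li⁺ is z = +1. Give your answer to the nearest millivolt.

-27 mV

E = (25.5/z) · ln([Li⁺]_out/[Li⁺]_in) with z = +1.
= (25.5/1) · ln(1.31/3.75) = 25.50 · ln(0.3493)
= 25.50 · (-1.0517) = -26.82 mV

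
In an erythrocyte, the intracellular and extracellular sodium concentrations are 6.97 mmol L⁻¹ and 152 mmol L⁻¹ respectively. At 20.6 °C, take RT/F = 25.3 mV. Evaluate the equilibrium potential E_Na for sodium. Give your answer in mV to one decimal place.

78.0 mV

E = (25.3/z) · ln([Na⁺]_out/[Na⁺]_in) with z = +1.
= (25.3/1) · ln(152/6.97) = 25.30 · ln(21.81)
= 25.30 · (3.0823) = 77.98 mV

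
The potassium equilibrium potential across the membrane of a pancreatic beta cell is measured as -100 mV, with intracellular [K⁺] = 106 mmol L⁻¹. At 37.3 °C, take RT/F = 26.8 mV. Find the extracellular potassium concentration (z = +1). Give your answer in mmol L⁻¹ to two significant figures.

2.5 mmol L⁻¹

Nernst: E = (26.8/1) · ln([out]/[in]), so ln([out]/[in]) = -100.0 × 1 / 26.8 = -3.7313.
[out]/[in] = e^(-3.7313) = 0.02396.
[out] = 0.02396 × 106 = 2.54 mmol L⁻¹.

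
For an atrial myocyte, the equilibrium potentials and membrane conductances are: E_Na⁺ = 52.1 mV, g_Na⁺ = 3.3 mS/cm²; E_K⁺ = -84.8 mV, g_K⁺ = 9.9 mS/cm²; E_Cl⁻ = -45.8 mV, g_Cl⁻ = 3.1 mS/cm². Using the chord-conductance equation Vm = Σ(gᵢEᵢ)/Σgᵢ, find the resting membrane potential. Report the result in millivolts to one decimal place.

-49.7 mV

Σ gᵢEᵢ = 3.3·(52.1) + 9.9·(-84.8) + 3.1·(-45.8) = -809.57
Σ gᵢ = 3.3 + 9.9 + 3.1 = 16.3
Vm = -809.57 / 16.3 = -49.67 mV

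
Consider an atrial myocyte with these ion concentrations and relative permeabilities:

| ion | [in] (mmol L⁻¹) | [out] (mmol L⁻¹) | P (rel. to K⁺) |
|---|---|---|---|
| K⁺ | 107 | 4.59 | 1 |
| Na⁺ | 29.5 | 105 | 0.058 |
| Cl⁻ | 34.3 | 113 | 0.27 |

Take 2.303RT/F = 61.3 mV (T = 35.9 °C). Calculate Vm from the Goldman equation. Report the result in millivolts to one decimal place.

-51.7 mV

Vm = 61.3 · log₁₀[(Σ P·[cation]ₒ + Σ P·[anion]ᵢ) / (Σ P·[cation]ᵢ + Σ P·[anion]ₒ)]
Numerator = 1×4.59 + 0.058×105 + 0.27×34.3 = 19.94
Denominator = 1×107 + 0.058×29.5 + 0.27×113 = 139.2
Vm = 61.3 · log₁₀(0.14323) = 61.3 × (-0.8440) = -51.73 mV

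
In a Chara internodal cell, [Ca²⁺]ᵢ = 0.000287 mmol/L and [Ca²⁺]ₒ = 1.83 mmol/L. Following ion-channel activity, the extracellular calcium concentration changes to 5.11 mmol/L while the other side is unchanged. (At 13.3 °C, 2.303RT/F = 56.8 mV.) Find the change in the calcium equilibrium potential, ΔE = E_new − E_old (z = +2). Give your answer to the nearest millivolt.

13 mV

E_old = (56.8/2)·log₁₀(1.83/0.000287) = 108.05 mV
E_new = (56.8/2)·log₁₀(5.11/0.000287) = 120.72 mV
ΔE = 120.72 − (108.05) = 12.67 mV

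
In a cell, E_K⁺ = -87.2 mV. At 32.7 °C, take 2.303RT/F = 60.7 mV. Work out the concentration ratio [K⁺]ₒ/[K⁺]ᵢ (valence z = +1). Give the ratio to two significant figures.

0.037

log₁₀([out]/[in]) = E·z/(60.7) = -87.2 × 1 / 60.7 = -1.4366
[out]/[in] = 10^(-1.4366) = 0.0366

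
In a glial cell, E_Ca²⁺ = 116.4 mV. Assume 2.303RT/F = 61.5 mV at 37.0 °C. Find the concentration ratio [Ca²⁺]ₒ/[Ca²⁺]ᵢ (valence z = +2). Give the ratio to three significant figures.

log₁₀([out]/[in]) = E·z/(61.5) = 116.4 × 2 / 61.5 = 3.7854
[out]/[in] = 10^(3.7854) = 6101

6100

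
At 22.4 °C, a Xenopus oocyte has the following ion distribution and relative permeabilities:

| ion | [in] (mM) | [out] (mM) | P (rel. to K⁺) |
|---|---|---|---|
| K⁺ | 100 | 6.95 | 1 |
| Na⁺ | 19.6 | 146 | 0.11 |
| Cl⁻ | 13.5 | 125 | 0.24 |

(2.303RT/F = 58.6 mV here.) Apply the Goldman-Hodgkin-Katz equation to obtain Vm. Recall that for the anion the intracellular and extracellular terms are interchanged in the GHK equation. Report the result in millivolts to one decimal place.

-41.1 mV

Vm = 58.6 · log₁₀[(Σ P·[cation]ₒ + Σ P·[anion]ᵢ) / (Σ P·[cation]ᵢ + Σ P·[anion]ₒ)]
Numerator = 1×6.95 + 0.11×146 + 0.24×13.5 = 26.25
Denominator = 1×100 + 0.11×19.6 + 0.24×125 = 132.2
Vm = 58.6 · log₁₀(0.19863) = 58.6 × (-0.7020) = -41.13 mV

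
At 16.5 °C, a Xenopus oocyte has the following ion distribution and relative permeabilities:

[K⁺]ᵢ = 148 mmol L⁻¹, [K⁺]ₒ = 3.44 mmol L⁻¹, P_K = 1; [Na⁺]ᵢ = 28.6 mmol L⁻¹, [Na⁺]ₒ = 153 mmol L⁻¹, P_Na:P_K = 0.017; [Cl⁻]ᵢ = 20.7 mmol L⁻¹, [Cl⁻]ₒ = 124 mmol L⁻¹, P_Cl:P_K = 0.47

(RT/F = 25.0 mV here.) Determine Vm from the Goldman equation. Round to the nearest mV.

-64 mV

Vm = 25.0 · ln[(Σ P·[cation]ₒ + Σ P·[anion]ᵢ) / (Σ P·[cation]ᵢ + Σ P·[anion]ₒ)]
Numerator = 1×3.44 + 0.017×153 + 0.47×20.7 = 15.77
Denominator = 1×148 + 0.017×28.6 + 0.47×124 = 206.8
Vm = 25.0 · ln(0.07627) = 25.0 × (-2.5735) = -64.34 mV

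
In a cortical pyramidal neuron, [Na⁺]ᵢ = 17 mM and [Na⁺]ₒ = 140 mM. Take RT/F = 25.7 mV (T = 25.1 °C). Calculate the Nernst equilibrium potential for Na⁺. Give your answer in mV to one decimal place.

E = (25.7/z) · ln([Na⁺]_out/[Na⁺]_in) with z = +1.
= (25.7/1) · ln(140/17) = 25.70 · ln(8.235)
= 25.70 · (2.1084) = 54.19 mV

54.2 mV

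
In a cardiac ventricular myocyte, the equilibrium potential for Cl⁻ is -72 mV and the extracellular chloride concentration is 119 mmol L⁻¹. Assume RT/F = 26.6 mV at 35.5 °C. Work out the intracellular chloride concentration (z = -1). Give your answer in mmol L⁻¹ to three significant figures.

Nernst: E = (26.6/-1) · ln([out]/[in]), so ln([out]/[in]) = -72.0 × -1 / 26.6 = 2.7068.
[out]/[in] = e^(2.7068) = 14.98.
[in] = 119 / 14.98 = 7.944 mmol L⁻¹.

7.94 mmol L⁻¹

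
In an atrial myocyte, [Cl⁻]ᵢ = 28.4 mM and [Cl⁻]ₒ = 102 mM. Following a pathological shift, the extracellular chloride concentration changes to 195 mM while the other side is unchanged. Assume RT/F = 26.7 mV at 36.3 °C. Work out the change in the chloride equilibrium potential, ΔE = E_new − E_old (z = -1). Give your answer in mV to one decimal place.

-17.3 mV

E_old = (26.7/-1)·ln(102/28.4) = -34.14 mV
E_new = (26.7/-1)·ln(195/28.4) = -51.44 mV
ΔE = -51.44 − (-34.14) = -17.30 mV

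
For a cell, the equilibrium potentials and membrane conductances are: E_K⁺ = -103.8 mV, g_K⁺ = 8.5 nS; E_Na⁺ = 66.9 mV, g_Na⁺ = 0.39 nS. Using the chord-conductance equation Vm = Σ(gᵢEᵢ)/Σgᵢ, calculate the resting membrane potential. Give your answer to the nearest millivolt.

-96 mV

Σ gᵢEᵢ = 8.5·(-103.8) + 0.39·(66.9) = -856.21
Σ gᵢ = 8.5 + 0.39 = 8.89
Vm = -856.21 / 8.89 = -96.31 mV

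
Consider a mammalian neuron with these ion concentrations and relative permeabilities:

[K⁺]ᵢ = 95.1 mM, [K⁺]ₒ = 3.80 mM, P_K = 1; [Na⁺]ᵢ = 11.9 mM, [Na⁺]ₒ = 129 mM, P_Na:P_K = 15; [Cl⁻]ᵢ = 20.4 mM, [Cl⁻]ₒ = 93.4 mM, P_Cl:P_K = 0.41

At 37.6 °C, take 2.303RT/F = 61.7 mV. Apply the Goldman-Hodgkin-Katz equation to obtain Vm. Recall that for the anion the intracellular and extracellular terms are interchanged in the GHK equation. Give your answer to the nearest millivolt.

49 mV

Vm = 61.7 · log₁₀[(Σ P·[cation]ₒ + Σ P·[anion]ᵢ) / (Σ P·[cation]ᵢ + Σ P·[anion]ₒ)]
Numerator = 1×3.80 + 15×129 + 0.41×20.4 = 1947
Denominator = 1×95.1 + 15×11.9 + 0.41×93.4 = 311.9
Vm = 61.7 · log₁₀(6.243) = 61.7 × (0.7954) = 49.08 mV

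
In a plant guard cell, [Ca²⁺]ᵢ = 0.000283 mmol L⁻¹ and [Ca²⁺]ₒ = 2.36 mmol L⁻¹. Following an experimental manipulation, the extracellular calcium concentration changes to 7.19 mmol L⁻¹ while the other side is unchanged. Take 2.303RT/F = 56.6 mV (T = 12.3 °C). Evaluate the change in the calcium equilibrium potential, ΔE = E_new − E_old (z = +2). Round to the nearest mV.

14 mV

E_old = (56.6/2)·log₁₀(2.36/0.000283) = 110.97 mV
E_new = (56.6/2)·log₁₀(7.19/0.000283) = 124.66 mV
ΔE = 124.66 − (110.97) = 13.69 mV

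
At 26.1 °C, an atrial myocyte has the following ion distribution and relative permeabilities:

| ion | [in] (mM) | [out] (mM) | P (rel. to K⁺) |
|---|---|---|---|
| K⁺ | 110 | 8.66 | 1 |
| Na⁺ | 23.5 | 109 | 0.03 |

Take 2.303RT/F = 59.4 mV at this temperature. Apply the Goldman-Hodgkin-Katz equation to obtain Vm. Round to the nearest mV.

-57 mV

Vm = 59.4 · log₁₀[(Σ P·[cation]ₒ + Σ P·[anion]ᵢ) / (Σ P·[cation]ᵢ + Σ P·[anion]ₒ)]
Numerator = 1×8.66 + 0.03×109 = 11.93
Denominator = 1×110 + 0.03×23.5 = 110.7
Vm = 59.4 · log₁₀(0.10776) = 59.4 × (-0.9675) = -57.47 mV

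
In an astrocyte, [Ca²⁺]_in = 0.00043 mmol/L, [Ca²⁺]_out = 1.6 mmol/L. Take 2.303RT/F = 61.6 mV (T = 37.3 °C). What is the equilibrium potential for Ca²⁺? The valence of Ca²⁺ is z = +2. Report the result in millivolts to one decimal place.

E = (61.6/z) · log₁₀([Ca²⁺]_out/[Ca²⁺]_in) with z = +2.
= (61.6/2) · log₁₀(1.6/0.00043) = 30.80 · log₁₀(3721)
= 30.80 · (3.5707) = 109.98 mV

110.0 mV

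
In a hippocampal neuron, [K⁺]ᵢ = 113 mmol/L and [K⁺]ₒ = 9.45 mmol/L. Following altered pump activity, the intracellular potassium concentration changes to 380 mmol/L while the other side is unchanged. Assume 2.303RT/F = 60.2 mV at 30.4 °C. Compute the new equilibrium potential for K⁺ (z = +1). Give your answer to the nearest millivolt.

After the shift: [K⁺]_out = 9.45, [K⁺]_in = 380 mmol/L.
E_new = (60.2/1)·log₁₀(9.45/380) = 60.20 · (-1.6044) = -96.58 mV

-97 mV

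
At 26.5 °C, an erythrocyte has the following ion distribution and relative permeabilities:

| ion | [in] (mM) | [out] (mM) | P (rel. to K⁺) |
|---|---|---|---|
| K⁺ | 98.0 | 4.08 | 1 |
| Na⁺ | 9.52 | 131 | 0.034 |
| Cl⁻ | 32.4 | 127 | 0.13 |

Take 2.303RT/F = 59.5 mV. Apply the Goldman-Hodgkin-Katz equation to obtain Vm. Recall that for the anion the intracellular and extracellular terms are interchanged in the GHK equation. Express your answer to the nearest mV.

-57 mV

Vm = 59.5 · log₁₀[(Σ P·[cation]ₒ + Σ P·[anion]ᵢ) / (Σ P·[cation]ᵢ + Σ P·[anion]ₒ)]
Numerator = 1×4.08 + 0.034×131 + 0.13×32.4 = 12.75
Denominator = 1×98.0 + 0.034×9.52 + 0.13×127 = 114.8
Vm = 59.5 · log₁₀(0.111) = 59.5 × (-0.9547) = -56.80 mV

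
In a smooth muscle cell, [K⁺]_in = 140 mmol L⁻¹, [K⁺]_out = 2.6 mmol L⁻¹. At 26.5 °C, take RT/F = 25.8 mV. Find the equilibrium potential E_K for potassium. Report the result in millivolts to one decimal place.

-102.8 mV

E = (25.8/z) · ln([K⁺]_out/[K⁺]_in) with z = +1.
= (25.8/1) · ln(2.6/140) = 25.80 · ln(0.01857)
= 25.80 · (-3.9861) = -102.84 mV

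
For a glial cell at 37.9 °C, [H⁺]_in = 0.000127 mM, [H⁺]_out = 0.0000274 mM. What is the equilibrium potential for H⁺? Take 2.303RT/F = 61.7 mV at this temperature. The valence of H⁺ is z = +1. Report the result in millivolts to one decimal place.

E = (61.7/z) · log₁₀([H⁺]_out/[H⁺]_in) with z = +1.
= (61.7/1) · log₁₀(0.0000274/0.000127) = 61.70 · log₁₀(0.2157)
= 61.70 · (-0.6661) = -41.10 mV

-41.1 mV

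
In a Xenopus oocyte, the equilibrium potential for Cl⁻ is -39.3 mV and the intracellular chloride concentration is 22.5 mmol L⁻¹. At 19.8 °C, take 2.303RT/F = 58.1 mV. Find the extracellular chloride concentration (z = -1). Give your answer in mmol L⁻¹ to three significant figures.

107 mmol L⁻¹

Nernst: E = (58.1/-1) · log₁₀([out]/[in]), so log₁₀([out]/[in]) = -39.3 × -1 / 58.1 = 0.6764.
[out]/[in] = 10^(0.6764) = 4.747.
[out] = 4.747 × 22.5 = 106.8 mmol L⁻¹.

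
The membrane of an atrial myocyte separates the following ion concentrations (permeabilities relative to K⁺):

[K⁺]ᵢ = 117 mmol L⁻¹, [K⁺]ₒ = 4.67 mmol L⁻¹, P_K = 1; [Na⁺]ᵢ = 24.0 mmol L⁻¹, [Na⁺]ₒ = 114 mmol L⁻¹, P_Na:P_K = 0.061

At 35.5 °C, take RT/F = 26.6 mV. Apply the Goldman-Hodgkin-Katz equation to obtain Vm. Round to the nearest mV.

Vm = 26.6 · ln[(Σ P·[cation]ₒ + Σ P·[anion]ᵢ) / (Σ P·[cation]ᵢ + Σ P·[anion]ₒ)]
Numerator = 1×4.67 + 0.061×114 = 11.62
Denominator = 1×117 + 0.061×24.0 = 118.5
Vm = 26.6 · ln(0.098123) = 26.6 × (-2.3215) = -61.75 mV

-62 mV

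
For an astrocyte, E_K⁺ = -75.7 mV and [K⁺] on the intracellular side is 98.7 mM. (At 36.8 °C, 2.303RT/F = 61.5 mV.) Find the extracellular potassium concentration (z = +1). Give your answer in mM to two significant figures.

Nernst: E = (61.5/1) · log₁₀([out]/[in]), so log₁₀([out]/[in]) = -75.7 × 1 / 61.5 = -1.2309.
[out]/[in] = 10^(-1.2309) = 0.05876.
[out] = 0.05876 × 98.7 = 5.8 mM.

5.8 mM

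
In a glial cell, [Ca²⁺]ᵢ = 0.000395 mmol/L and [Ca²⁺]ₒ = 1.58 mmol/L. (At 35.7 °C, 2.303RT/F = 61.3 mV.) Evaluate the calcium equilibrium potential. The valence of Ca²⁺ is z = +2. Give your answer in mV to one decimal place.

E = (61.3/z) · log₁₀([Ca²⁺]_out/[Ca²⁺]_in) with z = +2.
= (61.3/2) · log₁₀(1.58/0.000395) = 30.65 · log₁₀(4000)
= 30.65 · (3.6021) = 110.40 mV

110.4 mV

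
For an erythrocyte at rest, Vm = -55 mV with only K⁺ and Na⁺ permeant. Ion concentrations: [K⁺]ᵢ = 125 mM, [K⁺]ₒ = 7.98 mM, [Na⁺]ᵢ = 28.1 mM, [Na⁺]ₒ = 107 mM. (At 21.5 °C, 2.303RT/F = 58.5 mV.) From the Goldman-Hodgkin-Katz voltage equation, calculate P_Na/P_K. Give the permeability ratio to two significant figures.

Let α = P_Na/P_K. GHK: Vm = 58.5·log₁₀[(Kₒ + α·Naₒ)/(Kᵢ + α·Naᵢ)].
10^(Vm/58.5) = 10^(-55.0/58.5) = 0.11477
So 0.11477·(Kᵢ + α·Naᵢ) = Kₒ + α·Naₒ → α = (0.11477·125.0 − 7.98) / (107.0 − 0.11477·28.1)
α = (14.35 − 7.98) / (107.0 − 3.225) = 6.366/103.8 = 0.06135

0.061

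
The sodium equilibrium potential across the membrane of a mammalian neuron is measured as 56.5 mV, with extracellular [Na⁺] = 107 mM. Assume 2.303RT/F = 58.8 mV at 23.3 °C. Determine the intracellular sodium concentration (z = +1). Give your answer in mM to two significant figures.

Nernst: E = (58.8/1) · log₁₀([out]/[in]), so log₁₀([out]/[in]) = 56.5 × 1 / 58.8 = 0.9609.
[out]/[in] = 10^(0.9609) = 9.139.
[in] = 107 / 9.139 = 11.71 mM.

12 mM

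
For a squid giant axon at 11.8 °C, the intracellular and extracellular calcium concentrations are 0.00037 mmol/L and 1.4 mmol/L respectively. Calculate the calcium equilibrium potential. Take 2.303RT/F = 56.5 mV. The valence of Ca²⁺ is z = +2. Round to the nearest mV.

E = (56.5/z) · log₁₀([Ca²⁺]_out/[Ca²⁺]_in) with z = +2.
= (56.5/2) · log₁₀(1.4/0.00037) = 28.25 · log₁₀(3784)
= 28.25 · (3.5779) = 101.08 mV

101 mV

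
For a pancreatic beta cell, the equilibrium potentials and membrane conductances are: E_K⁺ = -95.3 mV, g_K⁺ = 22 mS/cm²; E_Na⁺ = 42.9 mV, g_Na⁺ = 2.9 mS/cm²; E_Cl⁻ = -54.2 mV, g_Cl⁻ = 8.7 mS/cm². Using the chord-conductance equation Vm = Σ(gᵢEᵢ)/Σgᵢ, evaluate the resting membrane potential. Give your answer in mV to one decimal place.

-72.7 mV

Σ gᵢEᵢ = 22·(-95.3) + 2.9·(42.9) + 8.7·(-54.2) = -2443.73
Σ gᵢ = 22 + 2.9 + 8.7 = 33.6
Vm = -2443.73 / 33.6 = -72.73 mV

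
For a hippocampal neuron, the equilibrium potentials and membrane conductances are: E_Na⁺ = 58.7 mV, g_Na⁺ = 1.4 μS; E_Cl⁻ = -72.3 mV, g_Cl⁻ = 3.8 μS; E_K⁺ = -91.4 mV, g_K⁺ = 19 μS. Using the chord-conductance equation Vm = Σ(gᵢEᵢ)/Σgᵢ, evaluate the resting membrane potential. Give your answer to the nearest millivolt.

Σ gᵢEᵢ = 1.4·(58.7) + 3.8·(-72.3) + 19·(-91.4) = -1929.16
Σ gᵢ = 1.4 + 3.8 + 19 = 24.2
Vm = -1929.16 / 24.2 = -79.72 mV

-80 mV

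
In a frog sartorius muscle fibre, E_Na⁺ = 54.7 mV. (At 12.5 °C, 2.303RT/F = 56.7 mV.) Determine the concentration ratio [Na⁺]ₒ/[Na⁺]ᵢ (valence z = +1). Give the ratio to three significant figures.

log₁₀([out]/[in]) = E·z/(56.7) = 54.7 × 1 / 56.7 = 0.9647
[out]/[in] = 10^(0.9647) = 9.22

9.22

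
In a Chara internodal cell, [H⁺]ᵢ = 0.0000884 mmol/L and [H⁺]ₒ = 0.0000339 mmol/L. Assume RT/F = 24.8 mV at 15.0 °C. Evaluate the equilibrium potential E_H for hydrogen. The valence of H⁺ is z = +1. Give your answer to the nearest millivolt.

-24 mV

E = (24.8/z) · ln([H⁺]_out/[H⁺]_in) with z = +1.
= (24.8/1) · ln(0.0000339/0.0000884) = 24.80 · ln(0.3835)
= 24.80 · (-0.9585) = -23.77 mV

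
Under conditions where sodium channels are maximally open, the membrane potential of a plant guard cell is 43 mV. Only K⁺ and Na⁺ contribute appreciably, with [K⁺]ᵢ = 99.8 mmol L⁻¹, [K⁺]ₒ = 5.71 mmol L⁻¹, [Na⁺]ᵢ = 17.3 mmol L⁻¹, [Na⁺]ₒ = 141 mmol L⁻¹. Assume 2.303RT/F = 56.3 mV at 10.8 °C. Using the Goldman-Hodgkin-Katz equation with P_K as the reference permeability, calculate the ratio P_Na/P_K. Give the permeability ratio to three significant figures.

Let α = P_Na/P_K. GHK: Vm = 56.3·log₁₀[(Kₒ + α·Naₒ)/(Kᵢ + α·Naᵢ)].
10^(Vm/56.3) = 10^(43.0/56.3) = 5.8045
So 5.8045·(Kᵢ + α·Naᵢ) = Kₒ + α·Naₒ → α = (5.8045·99.8 − 5.71) / (141.0 − 5.8045·17.3)
α = (579.3 − 5.71) / (141.0 − 100.4) = 573.6/40.58 = 14.13

14.1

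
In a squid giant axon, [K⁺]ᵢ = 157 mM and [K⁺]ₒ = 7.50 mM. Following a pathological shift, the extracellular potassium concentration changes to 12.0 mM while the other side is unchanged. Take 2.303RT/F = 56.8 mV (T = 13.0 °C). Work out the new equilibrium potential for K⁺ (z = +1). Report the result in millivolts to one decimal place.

-63.4 mV

After the shift: [K⁺]_out = 12.0, [K⁺]_in = 157 mM.
E_new = (56.8/1)·log₁₀(12.0/157) = 56.80 · (-1.1167) = -63.43 mV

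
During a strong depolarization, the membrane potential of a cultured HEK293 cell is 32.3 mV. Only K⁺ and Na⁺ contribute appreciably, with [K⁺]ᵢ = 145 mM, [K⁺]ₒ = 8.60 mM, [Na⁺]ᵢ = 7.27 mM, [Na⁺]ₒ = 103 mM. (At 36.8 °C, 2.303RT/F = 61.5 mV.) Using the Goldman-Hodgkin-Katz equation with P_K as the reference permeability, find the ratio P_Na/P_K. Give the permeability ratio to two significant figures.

Let α = P_Na/P_K. GHK: Vm = 61.5·log₁₀[(Kₒ + α·Naₒ)/(Kᵢ + α·Naᵢ)].
10^(Vm/61.5) = 10^(32.3/61.5) = 3.3512
So 3.3512·(Kᵢ + α·Naᵢ) = Kₒ + α·Naₒ → α = (3.3512·145.0 − 8.6) / (103.0 − 3.3512·7.27)
α = (485.9 − 8.6) / (103.0 − 24.36) = 477.3/78.64 = 6.07

6.1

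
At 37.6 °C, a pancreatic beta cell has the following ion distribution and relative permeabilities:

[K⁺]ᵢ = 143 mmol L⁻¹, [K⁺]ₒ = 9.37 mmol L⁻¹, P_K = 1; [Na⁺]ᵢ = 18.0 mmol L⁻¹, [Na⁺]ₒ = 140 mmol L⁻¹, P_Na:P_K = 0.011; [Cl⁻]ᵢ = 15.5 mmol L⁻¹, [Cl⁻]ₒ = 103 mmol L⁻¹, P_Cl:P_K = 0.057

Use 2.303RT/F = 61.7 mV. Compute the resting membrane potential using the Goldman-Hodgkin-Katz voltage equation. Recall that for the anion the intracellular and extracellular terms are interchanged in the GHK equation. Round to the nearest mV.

-68 mV

Vm = 61.7 · log₁₀[(Σ P·[cation]ₒ + Σ P·[anion]ᵢ) / (Σ P·[cation]ᵢ + Σ P·[anion]ₒ)]
Numerator = 1×9.37 + 0.011×140 + 0.057×15.5 = 11.79
Denominator = 1×143 + 0.011×18.0 + 0.057×103 = 149.1
Vm = 61.7 · log₁₀(0.079114) = 61.7 × (-1.1017) = -67.98 mV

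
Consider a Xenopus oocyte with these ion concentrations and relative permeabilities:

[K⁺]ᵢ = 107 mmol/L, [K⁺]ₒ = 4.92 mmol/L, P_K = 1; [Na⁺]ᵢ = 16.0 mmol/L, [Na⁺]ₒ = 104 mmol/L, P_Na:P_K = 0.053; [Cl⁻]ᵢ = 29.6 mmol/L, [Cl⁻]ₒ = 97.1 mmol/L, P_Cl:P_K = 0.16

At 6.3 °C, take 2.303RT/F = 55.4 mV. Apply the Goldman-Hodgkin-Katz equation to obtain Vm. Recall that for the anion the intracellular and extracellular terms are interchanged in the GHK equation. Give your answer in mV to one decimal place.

-50.4 mV

Vm = 55.4 · log₁₀[(Σ P·[cation]ₒ + Σ P·[anion]ᵢ) / (Σ P·[cation]ᵢ + Σ P·[anion]ₒ)]
Numerator = 1×4.92 + 0.053×104 + 0.16×29.6 = 15.17
Denominator = 1×107 + 0.053×16.0 + 0.16×97.1 = 123.4
Vm = 55.4 · log₁₀(0.12293) = 55.4 × (-0.9103) = -50.43 mV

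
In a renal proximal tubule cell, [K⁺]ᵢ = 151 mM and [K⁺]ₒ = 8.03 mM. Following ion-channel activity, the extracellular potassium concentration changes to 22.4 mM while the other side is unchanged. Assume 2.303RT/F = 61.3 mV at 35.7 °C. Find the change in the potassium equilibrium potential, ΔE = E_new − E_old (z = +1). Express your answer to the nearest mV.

27 mV

E_old = (61.3/1)·log₁₀(8.03/151) = -78.11 mV
E_new = (61.3/1)·log₁₀(22.4/151) = -50.80 mV
ΔE = -50.80 − (-78.11) = 27.31 mV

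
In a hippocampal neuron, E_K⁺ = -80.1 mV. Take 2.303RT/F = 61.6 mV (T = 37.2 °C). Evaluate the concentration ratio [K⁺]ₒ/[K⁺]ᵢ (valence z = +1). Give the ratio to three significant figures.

log₁₀([out]/[in]) = E·z/(61.6) = -80.1 × 1 / 61.6 = -1.3003
[out]/[in] = 10^(-1.3003) = 0.05008

0.0501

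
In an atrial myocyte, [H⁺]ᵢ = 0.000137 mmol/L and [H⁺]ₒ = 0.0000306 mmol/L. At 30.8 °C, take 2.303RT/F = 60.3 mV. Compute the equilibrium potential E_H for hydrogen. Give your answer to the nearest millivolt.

E = (60.3/z) · log₁₀([H⁺]_out/[H⁺]_in) with z = +1.
= (60.3/1) · log₁₀(0.0000306/0.000137) = 60.30 · log₁₀(0.2234)
= 60.30 · (-0.6510) = -39.26 mV

-39 mV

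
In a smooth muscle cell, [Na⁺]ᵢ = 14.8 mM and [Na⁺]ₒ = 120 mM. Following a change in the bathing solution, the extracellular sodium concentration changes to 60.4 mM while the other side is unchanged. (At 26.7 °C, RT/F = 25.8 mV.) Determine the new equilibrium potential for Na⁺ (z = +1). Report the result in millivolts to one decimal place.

After the shift: [Na⁺]_out = 60.4, [Na⁺]_in = 14.8 mM.
E_new = (25.8/1)·ln(60.4/14.8) = 25.80 · (1.4064) = 36.28 mV

36.3 mV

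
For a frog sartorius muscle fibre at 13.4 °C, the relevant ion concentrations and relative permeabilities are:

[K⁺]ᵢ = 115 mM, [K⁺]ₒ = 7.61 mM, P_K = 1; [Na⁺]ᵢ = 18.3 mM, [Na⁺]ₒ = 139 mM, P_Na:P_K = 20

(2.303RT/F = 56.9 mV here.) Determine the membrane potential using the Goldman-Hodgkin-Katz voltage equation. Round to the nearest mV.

43 mV

Vm = 56.9 · log₁₀[(Σ P·[cation]ₒ + Σ P·[anion]ᵢ) / (Σ P·[cation]ᵢ + Σ P·[anion]ₒ)]
Numerator = 1×7.61 + 20×139 = 2788
Denominator = 1×115 + 20×18.3 = 481
Vm = 56.9 · log₁₀(5.7954) = 56.9 × (0.7631) = 43.42 mV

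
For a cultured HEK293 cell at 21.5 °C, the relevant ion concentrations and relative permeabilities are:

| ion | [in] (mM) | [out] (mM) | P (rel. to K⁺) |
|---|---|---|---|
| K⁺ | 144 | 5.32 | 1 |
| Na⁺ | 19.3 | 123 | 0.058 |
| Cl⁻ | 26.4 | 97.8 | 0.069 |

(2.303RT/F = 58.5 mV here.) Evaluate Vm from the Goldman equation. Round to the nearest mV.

-60 mV

Vm = 58.5 · log₁₀[(Σ P·[cation]ₒ + Σ P·[anion]ᵢ) / (Σ P·[cation]ᵢ + Σ P·[anion]ₒ)]
Numerator = 1×5.32 + 0.058×123 + 0.069×26.4 = 14.28
Denominator = 1×144 + 0.058×19.3 + 0.069×97.8 = 151.9
Vm = 58.5 · log₁₀(0.094) = 58.5 × (-1.0269) = -60.07 mV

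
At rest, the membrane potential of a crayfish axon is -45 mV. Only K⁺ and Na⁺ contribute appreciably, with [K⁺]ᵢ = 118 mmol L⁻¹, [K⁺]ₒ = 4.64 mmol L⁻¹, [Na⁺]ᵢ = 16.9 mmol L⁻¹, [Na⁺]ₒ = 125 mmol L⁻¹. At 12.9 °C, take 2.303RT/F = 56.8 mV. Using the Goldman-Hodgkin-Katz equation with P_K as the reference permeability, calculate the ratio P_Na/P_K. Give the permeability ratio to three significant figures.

Let α = P_Na/P_K. GHK: Vm = 56.8·log₁₀[(Kₒ + α·Naₒ)/(Kᵢ + α·Naᵢ)].
10^(Vm/56.8) = 10^(-45.0/56.8) = 0.16134
So 0.16134·(Kᵢ + α·Naᵢ) = Kₒ + α·Naₒ → α = (0.16134·118.0 − 4.64) / (125.0 − 0.16134·16.9)
α = (19.04 − 4.64) / (125.0 − 2.727) = 14.4/122.3 = 0.1178

0.118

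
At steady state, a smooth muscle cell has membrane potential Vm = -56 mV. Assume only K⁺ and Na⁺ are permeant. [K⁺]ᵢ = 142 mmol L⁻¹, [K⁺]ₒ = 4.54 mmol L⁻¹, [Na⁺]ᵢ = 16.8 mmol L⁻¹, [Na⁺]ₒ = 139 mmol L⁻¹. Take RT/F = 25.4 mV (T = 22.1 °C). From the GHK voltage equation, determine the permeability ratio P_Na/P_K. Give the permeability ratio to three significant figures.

0.0811

Let α = P_Na/P_K. GHK: Vm = 25.4·ln[(Kₒ + α·Naₒ)/(Kᵢ + α·Naᵢ)].
e^(Vm/25.4) = e^(-56.0/25.4) = 0.11028
So 0.11028·(Kᵢ + α·Naᵢ) = Kₒ + α·Naₒ → α = (0.11028·142.0 − 4.54) / (139.0 − 0.11028·16.8)
α = (15.66 − 4.54) / (139.0 − 1.853) = 11.12/137.1 = 0.08108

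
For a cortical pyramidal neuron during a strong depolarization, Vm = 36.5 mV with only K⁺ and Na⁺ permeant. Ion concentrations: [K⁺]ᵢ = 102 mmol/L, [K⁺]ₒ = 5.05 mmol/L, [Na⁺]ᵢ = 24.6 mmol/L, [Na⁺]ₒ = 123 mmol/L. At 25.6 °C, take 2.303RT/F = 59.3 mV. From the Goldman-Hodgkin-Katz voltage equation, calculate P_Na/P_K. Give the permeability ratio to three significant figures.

19.3

Let α = P_Na/P_K. GHK: Vm = 59.3·log₁₀[(Kₒ + α·Naₒ)/(Kᵢ + α·Naᵢ)].
10^(Vm/59.3) = 10^(36.5/59.3) = 4.1259
So 4.1259·(Kᵢ + α·Naᵢ) = Kₒ + α·Naₒ → α = (4.1259·102.0 − 5.05) / (123.0 − 4.1259·24.6)
α = (420.8 − 5.05) / (123.0 − 101.5) = 415.8/21.5 = 19.34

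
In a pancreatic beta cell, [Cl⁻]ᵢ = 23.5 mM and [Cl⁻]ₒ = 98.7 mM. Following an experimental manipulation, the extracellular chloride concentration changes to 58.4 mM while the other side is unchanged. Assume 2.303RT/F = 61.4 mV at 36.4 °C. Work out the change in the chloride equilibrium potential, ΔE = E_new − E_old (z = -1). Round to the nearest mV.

14 mV

E_old = (61.4/-1)·log₁₀(98.7/23.5) = -38.27 mV
E_new = (61.4/-1)·log₁₀(58.4/23.5) = -24.27 mV
ΔE = -24.27 − (-38.27) = 13.99 mV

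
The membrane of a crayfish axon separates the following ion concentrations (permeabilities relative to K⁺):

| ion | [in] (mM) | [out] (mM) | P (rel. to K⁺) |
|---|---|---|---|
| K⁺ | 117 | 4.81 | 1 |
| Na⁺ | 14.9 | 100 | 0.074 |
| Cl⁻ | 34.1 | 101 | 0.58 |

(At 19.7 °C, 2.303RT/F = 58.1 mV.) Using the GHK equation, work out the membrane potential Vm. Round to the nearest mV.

-43 mV

Vm = 58.1 · log₁₀[(Σ P·[cation]ₒ + Σ P·[anion]ᵢ) / (Σ P·[cation]ᵢ + Σ P·[anion]ₒ)]
Numerator = 1×4.81 + 0.074×100 + 0.58×34.1 = 31.99
Denominator = 1×117 + 0.074×14.9 + 0.58×101 = 176.7
Vm = 58.1 · log₁₀(0.18105) = 58.1 × (-0.7422) = -43.12 mV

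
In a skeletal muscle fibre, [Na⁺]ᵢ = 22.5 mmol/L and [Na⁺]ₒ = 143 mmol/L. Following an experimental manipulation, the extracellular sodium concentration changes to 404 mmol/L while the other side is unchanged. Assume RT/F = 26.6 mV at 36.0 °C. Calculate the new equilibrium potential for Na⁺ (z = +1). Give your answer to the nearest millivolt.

77 mV

After the shift: [Na⁺]_out = 404, [Na⁺]_in = 22.5 mmol/L.
E_new = (26.6/1)·ln(404/22.5) = 26.60 · (2.8879) = 76.82 mV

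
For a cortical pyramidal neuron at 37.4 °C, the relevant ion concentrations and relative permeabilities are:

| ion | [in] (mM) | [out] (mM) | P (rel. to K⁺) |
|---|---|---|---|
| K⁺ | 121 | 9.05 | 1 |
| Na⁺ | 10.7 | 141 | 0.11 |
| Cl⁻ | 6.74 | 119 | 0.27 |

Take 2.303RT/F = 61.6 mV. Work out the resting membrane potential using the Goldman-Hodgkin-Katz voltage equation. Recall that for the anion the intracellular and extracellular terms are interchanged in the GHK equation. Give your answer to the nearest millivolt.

Vm = 61.6 · log₁₀[(Σ P·[cation]ₒ + Σ P·[anion]ᵢ) / (Σ P·[cation]ᵢ + Σ P·[anion]ₒ)]
Numerator = 1×9.05 + 0.11×141 + 0.27×6.74 = 26.38
Denominator = 1×121 + 0.11×10.7 + 0.27×119 = 154.3
Vm = 61.6 · log₁₀(0.17096) = 61.6 × (-0.7671) = -47.25 mV

-47 mV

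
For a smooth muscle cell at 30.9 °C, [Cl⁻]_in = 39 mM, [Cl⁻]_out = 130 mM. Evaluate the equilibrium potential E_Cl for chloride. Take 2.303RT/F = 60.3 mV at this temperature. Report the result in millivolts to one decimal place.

E = (60.3/z) · log₁₀([Cl⁻]_out/[Cl⁻]_in) with z = -1.
For an anion, dividing by z = -1 reverses the sign.
= (60.3/-1) · log₁₀(130/39) = -60.30 · log₁₀(3.333)
= -60.30 · (0.5229) = -31.53 mV

-31.5 mV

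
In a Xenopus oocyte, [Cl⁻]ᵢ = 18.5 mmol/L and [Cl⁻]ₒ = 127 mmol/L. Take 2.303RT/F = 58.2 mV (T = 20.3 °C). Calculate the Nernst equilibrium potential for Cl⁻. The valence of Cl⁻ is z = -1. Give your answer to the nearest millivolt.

E = (58.2/z) · log₁₀([Cl⁻]_out/[Cl⁻]_in) with z = -1.
For an anion, dividing by z = -1 reverses the sign.
= (58.2/-1) · log₁₀(127/18.5) = -58.20 · log₁₀(6.865)
= -58.20 · (0.8366) = -48.69 mV

-49 mV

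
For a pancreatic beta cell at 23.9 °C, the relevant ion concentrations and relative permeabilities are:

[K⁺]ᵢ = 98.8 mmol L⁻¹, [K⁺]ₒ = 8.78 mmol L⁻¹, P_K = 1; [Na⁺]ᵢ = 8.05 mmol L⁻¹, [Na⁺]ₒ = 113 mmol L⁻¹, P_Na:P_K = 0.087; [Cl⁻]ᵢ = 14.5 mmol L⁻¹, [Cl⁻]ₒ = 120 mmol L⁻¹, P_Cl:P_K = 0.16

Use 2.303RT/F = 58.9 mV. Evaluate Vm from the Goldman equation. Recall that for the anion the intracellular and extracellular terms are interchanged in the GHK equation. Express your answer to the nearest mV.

-44 mV

Vm = 58.9 · log₁₀[(Σ P·[cation]ₒ + Σ P·[anion]ᵢ) / (Σ P·[cation]ᵢ + Σ P·[anion]ₒ)]
Numerator = 1×8.78 + 0.087×113 + 0.16×14.5 = 20.93
Denominator = 1×98.8 + 0.087×8.05 + 0.16×120 = 118.7
Vm = 58.9 · log₁₀(0.17633) = 58.9 × (-0.7537) = -44.39 mV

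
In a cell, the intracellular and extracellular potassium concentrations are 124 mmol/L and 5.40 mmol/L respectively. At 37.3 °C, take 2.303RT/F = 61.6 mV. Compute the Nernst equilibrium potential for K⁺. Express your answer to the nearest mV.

E = (61.6/z) · log₁₀([K⁺]_out/[K⁺]_in) with z = +1.
= (61.6/1) · log₁₀(5.40/124) = 61.60 · log₁₀(0.04355)
= 61.60 · (-1.3610) = -83.84 mV

-84 mV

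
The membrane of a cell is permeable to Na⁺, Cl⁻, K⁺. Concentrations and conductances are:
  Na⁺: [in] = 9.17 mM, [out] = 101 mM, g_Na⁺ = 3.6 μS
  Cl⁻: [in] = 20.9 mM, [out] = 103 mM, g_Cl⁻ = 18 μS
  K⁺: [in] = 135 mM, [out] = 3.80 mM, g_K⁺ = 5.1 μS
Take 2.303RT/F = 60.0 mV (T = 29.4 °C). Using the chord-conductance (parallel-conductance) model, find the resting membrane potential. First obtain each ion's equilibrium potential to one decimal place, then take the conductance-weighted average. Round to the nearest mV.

E_Na⁺ = (60.0/1)·log₁₀(101/9.17) = 62.5 mV
E_Cl⁻ = (60.0/-1)·log₁₀(103/20.9) = -41.6 mV
E_K⁺ = (60.0/1)·log₁₀(3.80/135) = -93.0 mV
Vm = (Σ gᵢEᵢ)/(Σ gᵢ) = (3.6·62.5 + 18·-41.6 + 5.1·-93.0) / (3.6 + 18 + 5.1)
= -998.10 / 26.7 = -37.38 mV

-37 mV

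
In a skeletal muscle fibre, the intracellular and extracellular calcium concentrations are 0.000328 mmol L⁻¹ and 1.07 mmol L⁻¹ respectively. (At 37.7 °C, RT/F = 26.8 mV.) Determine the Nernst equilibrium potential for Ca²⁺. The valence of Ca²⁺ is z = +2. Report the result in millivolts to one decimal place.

E = (26.8/z) · ln([Ca²⁺]_out/[Ca²⁺]_in) with z = +2.
= (26.8/2) · ln(1.07/0.000328) = 13.40 · ln(3262)
= 13.40 · (8.0902) = 108.41 mV

108.4 mV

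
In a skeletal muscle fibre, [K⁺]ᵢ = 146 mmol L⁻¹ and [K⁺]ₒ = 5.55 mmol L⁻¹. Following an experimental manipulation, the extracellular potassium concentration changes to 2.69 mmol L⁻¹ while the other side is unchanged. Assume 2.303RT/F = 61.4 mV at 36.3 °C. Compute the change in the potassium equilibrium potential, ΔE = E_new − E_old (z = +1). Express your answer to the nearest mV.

E_old = (61.4/1)·log₁₀(5.55/146) = -87.19 mV
E_new = (61.4/1)·log₁₀(2.69/146) = -106.50 mV
ΔE = -106.50 − (-87.19) = -19.31 mV

-19 mV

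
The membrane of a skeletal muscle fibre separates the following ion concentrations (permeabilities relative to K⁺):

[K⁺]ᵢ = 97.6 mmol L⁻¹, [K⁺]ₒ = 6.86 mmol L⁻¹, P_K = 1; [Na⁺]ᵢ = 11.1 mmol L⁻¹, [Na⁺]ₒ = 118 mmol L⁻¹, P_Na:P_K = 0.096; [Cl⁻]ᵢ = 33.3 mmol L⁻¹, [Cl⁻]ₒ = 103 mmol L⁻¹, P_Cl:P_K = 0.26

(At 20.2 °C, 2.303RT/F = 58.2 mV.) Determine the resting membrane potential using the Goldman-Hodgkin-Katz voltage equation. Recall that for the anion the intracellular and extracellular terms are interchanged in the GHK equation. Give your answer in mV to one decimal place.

-39.0 mV

Vm = 58.2 · log₁₀[(Σ P·[cation]ₒ + Σ P·[anion]ᵢ) / (Σ P·[cation]ᵢ + Σ P·[anion]ₒ)]
Numerator = 1×6.86 + 0.096×118 + 0.26×33.3 = 26.85
Denominator = 1×97.6 + 0.096×11.1 + 0.26×103 = 125.4
Vm = 58.2 · log₁₀(0.21401) = 58.2 × (-0.6696) = -38.97 mV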